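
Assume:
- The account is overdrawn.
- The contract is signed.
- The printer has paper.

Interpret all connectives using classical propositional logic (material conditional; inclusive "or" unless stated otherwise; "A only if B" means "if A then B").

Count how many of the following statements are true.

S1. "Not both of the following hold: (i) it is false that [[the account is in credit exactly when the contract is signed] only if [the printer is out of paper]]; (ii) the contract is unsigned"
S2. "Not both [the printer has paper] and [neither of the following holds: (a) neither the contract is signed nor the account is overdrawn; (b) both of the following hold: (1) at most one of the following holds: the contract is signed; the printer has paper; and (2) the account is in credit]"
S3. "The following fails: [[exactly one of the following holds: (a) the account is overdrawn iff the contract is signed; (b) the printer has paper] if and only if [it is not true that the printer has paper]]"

1

Let P = "the account is overdrawn" (True), Q = "the contract is signed" (True), R = "the printer has paper" (True).

S1: Formalization: not ((not P iff Q) -> not R) nand not Q

not P = not True = False
not P iff Q = False iff True = False
not R = not True = False
(not P iff Q) -> not R = False -> False = True
not ((not P iff Q) -> not R) = not True = False
not Q = not True = False
not ((not P iff Q) -> not R) nand not Q = False nand False = True
Hence S1 is true.

S2: This is R nand ((Q nor P) nor ((Q nand R) and not P)).

Q nor P = True nor True = False
Q nand R = True nand True = False
not P = not True = False
(Q nand R) and not P = False and False = False
(Q nor P) nor ((Q nand R) and not P) = False nor False = True
R nand ((Q nor P) nor ((Q nand R) and not P)) = True nand True = False
So S2 is false.

S3: Formalization: not (((P iff Q) xor R) iff not R)

P iff Q = True iff True = True
(P iff Q) xor R = True xor True = False
not R = not True = False
((P iff Q) xor R) iff not R = False iff False = True
not (((P iff Q) xor R) iff not R) = not True = False
Hence S3 is false.

True statements: 1 (S1).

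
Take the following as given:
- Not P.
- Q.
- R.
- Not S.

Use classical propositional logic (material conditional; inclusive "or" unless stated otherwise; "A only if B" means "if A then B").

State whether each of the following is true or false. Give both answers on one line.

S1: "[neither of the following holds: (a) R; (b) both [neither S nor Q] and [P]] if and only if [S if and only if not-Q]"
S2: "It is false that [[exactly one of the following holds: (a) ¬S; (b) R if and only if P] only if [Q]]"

S1: Parsed as (R ↓ ((S ↓ Q) ∧ P)) ↔ (S ↔ ¬Q)

S ↓ Q = F ↓ T = F
(S ↓ Q) ∧ P = F ∧ F = F
R ↓ ((S ↓ Q) ∧ P) = T ↓ F = F
¬Q = ¬T = F
S ↔ ¬Q = F ↔ F = T
(R ↓ ((S ↓ Q) ∧ P)) ↔ (S ↔ ¬Q) = F ↔ T = F
So S1 is false.

S2: Parsed as ¬((¬S ⊕ (R ↔ P)) → Q)

¬S = ¬F = T
R ↔ P = T ↔ F = F
¬S ⊕ (R ↔ P) = T ⊕ F = T
(¬S ⊕ (R ↔ P)) → Q = T → T = T
¬((¬S ⊕ (R ↔ P)) → Q) = ¬T = F
Thus S2 is false.

S1 F / S2 F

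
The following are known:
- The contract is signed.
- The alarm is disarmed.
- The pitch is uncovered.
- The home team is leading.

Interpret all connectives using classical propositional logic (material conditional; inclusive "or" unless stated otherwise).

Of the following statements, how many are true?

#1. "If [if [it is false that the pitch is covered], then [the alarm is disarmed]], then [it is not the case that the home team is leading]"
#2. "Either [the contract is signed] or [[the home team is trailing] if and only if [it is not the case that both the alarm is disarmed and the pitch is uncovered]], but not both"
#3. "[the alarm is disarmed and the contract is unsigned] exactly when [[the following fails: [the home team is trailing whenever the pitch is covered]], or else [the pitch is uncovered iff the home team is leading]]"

0

Let R = "the pitch is covered" (False), Q = "the alarm is armed" (False), S = "the home team is leading" (True), P = "the contract is signed" (True).

#1: This is (not R -> not Q) -> not S.

not R = not False = True
not Q = not False = True
not R -> not Q = True -> True = True
not S = not True = False
(not R -> not Q) -> not S = True -> False = False
So #1 is false.

#2: This is P xor (not S iff (not Q nand not R)).

not S = not True = False
not Q = not False = True
not R = not False = True
not Q nand not R = True nand True = False
not S iff (not Q nand not R) = False iff False = True
P xor (not S iff (not Q nand not R)) = True xor True = False
Hence #2 is false.

#3: This is (not Q and not P) iff (not (R -> not S) or (not R iff S)).

not Q = not False = True
not P = not True = False
not Q and not P = True and False = False
not S = not True = False
R -> not S = False -> False = True
not (R -> not S) = not True = False
not R = not False = True
not R iff S = True iff True = True
not (R -> not S) or (not R iff S) = False or True = True
(not Q and not P) iff (not (R -> not S) or (not R iff S)) = False iff True = False
Hence #3 is false.

True statements: 0 (none).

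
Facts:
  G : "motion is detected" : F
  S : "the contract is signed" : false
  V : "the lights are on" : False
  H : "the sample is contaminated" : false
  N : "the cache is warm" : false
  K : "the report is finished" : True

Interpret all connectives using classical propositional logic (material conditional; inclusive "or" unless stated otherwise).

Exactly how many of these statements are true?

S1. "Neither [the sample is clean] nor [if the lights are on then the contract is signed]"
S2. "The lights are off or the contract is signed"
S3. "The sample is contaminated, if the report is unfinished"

S1: In symbols: ¬H ↓ (V → S)

¬H = ¬F = T
V → S = F → F = T
¬H ↓ (V → S) = T ↓ T = F
Thus S1 is false.

S2: In symbols: ¬V ∨ S

¬V = ¬F = T
¬V ∨ S = T ∨ F = T
So S2 is true.

S3: In symbols: ¬K → H

¬K = ¬T = F
¬K → H = F → F = T
Hence S3 is true.

Count: 2.

2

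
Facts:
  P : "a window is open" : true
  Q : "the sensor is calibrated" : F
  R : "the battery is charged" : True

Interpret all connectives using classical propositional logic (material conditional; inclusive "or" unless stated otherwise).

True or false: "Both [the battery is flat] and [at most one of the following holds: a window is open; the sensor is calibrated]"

The statement is false.

In symbols: not R and (P nand Q)

not R = not True = False
P nand Q = True nand False = True
not R and (P nand Q) = False and True = False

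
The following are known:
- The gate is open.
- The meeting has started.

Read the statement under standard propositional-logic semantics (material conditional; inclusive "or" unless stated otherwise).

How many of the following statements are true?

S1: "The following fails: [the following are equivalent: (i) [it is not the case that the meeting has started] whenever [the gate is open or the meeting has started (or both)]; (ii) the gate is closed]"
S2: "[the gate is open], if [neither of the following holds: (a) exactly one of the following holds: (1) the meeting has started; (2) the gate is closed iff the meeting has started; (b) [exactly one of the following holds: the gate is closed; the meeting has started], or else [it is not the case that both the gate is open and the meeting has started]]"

1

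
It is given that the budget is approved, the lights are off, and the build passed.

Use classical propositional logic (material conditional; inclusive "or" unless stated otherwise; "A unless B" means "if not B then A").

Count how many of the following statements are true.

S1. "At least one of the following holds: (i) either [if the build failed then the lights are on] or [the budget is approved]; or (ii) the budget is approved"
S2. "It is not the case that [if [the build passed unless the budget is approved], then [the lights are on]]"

2

Let R = "the build passed" (T), Q = "the lights are on" (F), P = "the budget is approved" (T).

S1: Parsed as ((~R -> Q) | P) | P

~R = ~T = F
~R -> Q = F -> F = T
(~R -> Q) | P = T | T = T
((~R -> Q) | P) | P = T | T = T
So S1 is true.

S2: This is ~((R | P) -> Q).

R | P = T | T = T
(R | P) -> Q = T -> F = F
~((R | P) -> Q) = ~F = T
Hence S2 is true.

Count: 2.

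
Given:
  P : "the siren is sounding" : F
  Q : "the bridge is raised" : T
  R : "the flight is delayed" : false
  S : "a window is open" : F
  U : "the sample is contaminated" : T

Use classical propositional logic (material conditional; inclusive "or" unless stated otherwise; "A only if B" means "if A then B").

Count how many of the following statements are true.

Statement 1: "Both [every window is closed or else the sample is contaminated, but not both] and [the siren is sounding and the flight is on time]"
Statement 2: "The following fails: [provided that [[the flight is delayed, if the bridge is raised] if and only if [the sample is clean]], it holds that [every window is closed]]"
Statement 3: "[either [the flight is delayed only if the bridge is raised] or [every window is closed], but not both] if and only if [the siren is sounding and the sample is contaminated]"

Statement 1: This is (¬S ⊕ U) ∧ (P ∧ ¬R).

¬S = ¬F = T
¬S ⊕ U = T ⊕ T = F
¬R = ¬F = T
P ∧ ¬R = F ∧ T = F
(¬S ⊕ U) ∧ (P ∧ ¬R) = F ∧ F = F
Thus Statement 1 is false.

Statement 2: This is ¬(((Q → R) ↔ ¬U) → ¬S).

Q → R = T → F = F
¬U = ¬T = F
(Q → R) ↔ ¬U = F ↔ F = T
¬S = ¬F = T
((Q → R) ↔ ¬U) → ¬S = T → T = T
¬(((Q → R) ↔ ¬U) → ¬S) = ¬T = F
Hence Statement 2 is false.

Statement 3: Parsed as ((R → Q) ⊕ ¬S) ↔ (P ∧ U)

R → Q = F → T = T
¬S = ¬F = T
(R → Q) ⊕ ¬S = T ⊕ T = F
P ∧ U = F ∧ T = F
((R → Q) ⊕ ¬S) ↔ (P ∧ U) = F ↔ F = T
Hence Statement 3 is true.

Count: 1.

1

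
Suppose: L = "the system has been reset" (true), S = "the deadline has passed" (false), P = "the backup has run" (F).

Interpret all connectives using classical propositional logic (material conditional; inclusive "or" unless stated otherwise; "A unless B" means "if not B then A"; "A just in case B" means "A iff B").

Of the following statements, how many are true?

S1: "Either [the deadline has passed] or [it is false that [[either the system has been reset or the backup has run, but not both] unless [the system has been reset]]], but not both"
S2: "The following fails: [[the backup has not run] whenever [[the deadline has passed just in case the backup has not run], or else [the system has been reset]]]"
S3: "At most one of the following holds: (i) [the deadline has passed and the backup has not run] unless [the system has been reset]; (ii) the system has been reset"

0

S1: Formalization: S ⊕ ¬((L ⊕ P) ∨ L)

L ⊕ P = T ⊕ F = T
(L ⊕ P) ∨ L = T ∨ T = T
¬((L ⊕ P) ∨ L) = ¬T = F
S ⊕ ¬((L ⊕ P) ∨ L) = F ⊕ F = F
So S1 is false.

S2: This is ¬(((S ↔ ¬P) ∨ L) → ¬P).

¬P = ¬F = T
S ↔ ¬P = F ↔ T = F
(S ↔ ¬P) ∨ L = F ∨ T = T
¬P = ¬F = T
((S ↔ ¬P) ∨ L) → ¬P = T → T = T
¬(((S ↔ ¬P) ∨ L) → ¬P) = ¬T = F
So S2 is false.

S3: This is ((S ∧ ¬P) ∨ L) ↑ L.

¬P = ¬F = T
S ∧ ¬P = F ∧ T = F
(S ∧ ¬P) ∨ L = F ∨ T = T
((S ∧ ¬P) ∨ L) ↑ L = T ↑ T = F
Thus S3 is false.

0 of the 3 statements are true (none).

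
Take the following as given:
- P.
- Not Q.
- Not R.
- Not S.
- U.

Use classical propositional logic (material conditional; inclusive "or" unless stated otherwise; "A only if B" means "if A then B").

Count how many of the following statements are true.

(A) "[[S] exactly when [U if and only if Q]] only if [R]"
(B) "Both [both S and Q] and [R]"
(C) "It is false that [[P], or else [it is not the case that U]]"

0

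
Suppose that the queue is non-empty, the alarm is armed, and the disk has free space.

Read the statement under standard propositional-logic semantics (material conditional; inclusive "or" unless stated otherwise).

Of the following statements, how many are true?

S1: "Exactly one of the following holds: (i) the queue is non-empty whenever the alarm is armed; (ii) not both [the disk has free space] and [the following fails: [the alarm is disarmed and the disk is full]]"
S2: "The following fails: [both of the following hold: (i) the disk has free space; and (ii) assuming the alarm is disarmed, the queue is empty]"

1

Let K = "the alarm is armed" (T), W = "the queue is empty" (F), M = "the disk is full" (F).

S1: This is (K -> ~W) xor (~M nand ~(~K & M)).

~W = ~F = T
K -> ~W = T -> T = T
~M = ~F = T
~K = ~T = F
~K & M = F & F = F
~(~K & M) = ~F = T
~M nand ~(~K & M) = T nand T = F
(K -> ~W) xor (~M nand ~(~K & M)) = T xor F = T
Hence S1 is true.

S2: This is ~(~M & (~K -> W)).

~M = ~F = T
~K = ~T = F
~K -> W = F -> F = T
~M & (~K -> W) = T & T = T
~(~M & (~K -> W)) = ~T = F
Thus S2 is false.

Count: 1.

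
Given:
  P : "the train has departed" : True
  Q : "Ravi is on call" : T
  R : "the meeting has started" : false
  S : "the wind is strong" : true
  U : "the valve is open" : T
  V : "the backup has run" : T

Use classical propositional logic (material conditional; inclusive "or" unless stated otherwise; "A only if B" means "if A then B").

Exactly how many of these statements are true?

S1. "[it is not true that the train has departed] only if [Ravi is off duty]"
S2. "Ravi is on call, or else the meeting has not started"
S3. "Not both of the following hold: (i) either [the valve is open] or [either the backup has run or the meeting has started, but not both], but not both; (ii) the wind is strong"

3

S1: Formalization: not P -> not Q

not P = not True = False
not Q = not True = False
not P -> not Q = False -> False = True
Hence S1 is true.

S2: Parsed as Q or not R

not R = not False = True
Q or not R = True or True = True
Thus S2 is true.

S3: This is (U xor (V xor R)) nand S.

V xor R = True xor False = True
U xor (V xor R) = True xor True = False
(U xor (V xor R)) nand S = False nand True = True
Hence S3 is true.

Count: 3.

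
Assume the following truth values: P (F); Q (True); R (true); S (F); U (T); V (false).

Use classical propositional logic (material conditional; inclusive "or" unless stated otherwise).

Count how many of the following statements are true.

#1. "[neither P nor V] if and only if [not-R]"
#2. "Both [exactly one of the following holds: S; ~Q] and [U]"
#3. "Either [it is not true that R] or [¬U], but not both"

0

#1: This is (P ↓ V) ↔ ¬R.

P ↓ V = F ↓ F = T
¬R = ¬T = F
(P ↓ V) ↔ ¬R = T ↔ F = F
Thus #1 is false.

#2: This is (S ⊕ ¬Q) ∧ U.

¬Q = ¬T = F
S ⊕ ¬Q = F ⊕ F = F
(S ⊕ ¬Q) ∧ U = F ∧ T = F
Hence #2 is false.

#3: Parsed as ¬R ⊕ ¬U

¬R = ¬T = F
¬U = ¬T = F
¬R ⊕ ¬U = F ⊕ F = F
So #3 is false.

Count: 0.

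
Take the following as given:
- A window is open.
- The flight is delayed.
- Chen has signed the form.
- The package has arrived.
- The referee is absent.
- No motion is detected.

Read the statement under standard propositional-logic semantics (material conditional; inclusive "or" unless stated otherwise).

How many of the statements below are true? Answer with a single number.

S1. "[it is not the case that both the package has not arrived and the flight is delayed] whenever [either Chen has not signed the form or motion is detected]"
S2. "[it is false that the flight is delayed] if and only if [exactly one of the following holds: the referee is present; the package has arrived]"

1

Let H = "Chen has signed the form" (T), R = "motion is detected" (F), S = "the package has arrived" (T), M = "the flight is delayed" (T), G = "the referee is present" (F).

S1: This is (~H | R) -> (~S nand M).

~H = ~T = F
~H | R = F | F = F
~S = ~T = F
~S nand M = F nand T = T
(~H | R) -> (~S nand M) = F -> T = T
Hence S1 is true.

S2: In symbols: ~M <-> (G xor S)

~M = ~T = F
G xor S = F xor T = T
~M <-> (G xor S) = F <-> T = F
Thus S2 is false.

True statements: 1 (S1).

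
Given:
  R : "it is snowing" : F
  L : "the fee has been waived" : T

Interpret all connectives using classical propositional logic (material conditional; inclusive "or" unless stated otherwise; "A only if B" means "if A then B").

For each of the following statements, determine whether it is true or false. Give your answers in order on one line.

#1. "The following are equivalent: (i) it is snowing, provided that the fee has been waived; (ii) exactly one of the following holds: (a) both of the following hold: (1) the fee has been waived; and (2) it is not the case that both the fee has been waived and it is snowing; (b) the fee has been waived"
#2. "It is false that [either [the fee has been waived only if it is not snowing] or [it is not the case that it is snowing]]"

#1: In symbols: (L → R) ↔ ((L ∧ (L ↑ R)) ⊕ L)

L → R = T → F = F
L ↑ R = T ↑ F = T
L ∧ (L ↑ R) = T ∧ T = T
(L ∧ (L ↑ R)) ⊕ L = T ⊕ T = F
(L → R) ↔ ((L ∧ (L ↑ R)) ⊕ L) = F ↔ F = T
So #1 is true.

#2: This is ¬((L → ¬R) ∨ ¬R).

¬R = ¬F = T
L → ¬R = T → T = T
¬R = ¬F = T
(L → ¬R) ∨ ¬R = T ∨ T = T
¬((L → ¬R) ∨ ¬R) = ¬T = F
Hence #2 is false.

#1 true / #2 false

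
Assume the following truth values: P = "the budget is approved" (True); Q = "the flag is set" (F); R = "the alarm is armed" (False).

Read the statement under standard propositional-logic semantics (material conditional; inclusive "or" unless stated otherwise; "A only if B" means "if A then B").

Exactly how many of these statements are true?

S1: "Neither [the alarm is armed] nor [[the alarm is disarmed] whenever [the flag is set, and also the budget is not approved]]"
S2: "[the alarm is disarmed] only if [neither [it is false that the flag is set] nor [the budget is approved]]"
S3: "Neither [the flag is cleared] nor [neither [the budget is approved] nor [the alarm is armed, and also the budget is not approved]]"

0

S1: Formalization: R nor ((Q and not P) -> not R)

not P = not True = False
Q and not P = False and False = False
not R = not False = True
(Q and not P) -> not R = False -> True = True
R nor ((Q and not P) -> not R) = False nor True = False
Hence S1 is false.

S2: Formalization: not R -> (not Q nor P)

not R = not False = True
not Q = not False = True
not Q nor P = True nor True = False
not R -> (not Q nor P) = True -> False = False
So S2 is false.

S3: This is not Q nor (P nor (R and not P)).

not Q = not False = True
not P = not True = False
R and not P = False and False = False
P nor (R and not P) = True nor False = False
not Q nor (P nor (R and not P)) = True nor False = False
Thus S3 is false.

0 of the 3 statements are true (none).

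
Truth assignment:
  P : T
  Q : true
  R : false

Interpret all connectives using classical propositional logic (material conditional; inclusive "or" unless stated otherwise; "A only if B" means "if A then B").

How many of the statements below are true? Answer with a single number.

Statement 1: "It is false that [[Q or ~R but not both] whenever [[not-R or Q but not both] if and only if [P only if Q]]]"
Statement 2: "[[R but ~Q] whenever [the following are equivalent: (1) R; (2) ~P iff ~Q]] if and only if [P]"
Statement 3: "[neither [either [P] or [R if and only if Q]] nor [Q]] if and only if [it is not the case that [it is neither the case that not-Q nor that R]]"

2

Statement 1: In symbols: not (((not R xor Q) iff (P -> Q)) -> (Q xor not R))

not R = not False = True
not R xor Q = True xor True = False
P -> Q = True -> True = True
(not R xor Q) iff (P -> Q) = False iff True = False
not R = not False = True
Q xor not R = True xor True = False
((not R xor Q) iff (P -> Q)) -> (Q xor not R) = False -> False = True
not (((not R xor Q) iff (P -> Q)) -> (Q xor not R)) = not True = False
Hence Statement 1 is false.

Statement 2: Formalization: ((R iff (not P iff not Q)) -> (R and not Q)) iff P

not P = not True = False
not Q = not True = False
not P iff not Q = False iff False = True
R iff (not P iff not Q) = False iff True = False
not Q = not True = False
R and not Q = False and False = False
(R iff (not P iff not Q)) -> (R and not Q) = False -> False = True
((R iff (not P iff not Q)) -> (R and not Q)) iff P = True iff True = True
Hence Statement 2 is true.

Statement 3: This is ((P or (R iff Q)) nor Q) iff not (not Q nor R).

R iff Q = False iff True = False
P or (R iff Q) = True or False = True
(P or (R iff Q)) nor Q = True nor True = False
not Q = not True = False
not Q nor R = False nor False = True
not (not Q nor R) = not True = False
((P or (R iff Q)) nor Q) iff not (not Q nor R) = False iff False = True
So Statement 3 is true.

2 of the 3 statements are true (Statement 2, Statement 3).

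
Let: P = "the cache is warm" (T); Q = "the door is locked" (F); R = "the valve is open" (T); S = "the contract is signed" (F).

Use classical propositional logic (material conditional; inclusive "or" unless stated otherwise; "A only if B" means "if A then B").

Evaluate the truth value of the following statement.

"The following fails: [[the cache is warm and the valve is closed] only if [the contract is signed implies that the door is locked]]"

Values: P=T, R=T, S=F, Q=F.
In symbols: ¬((P ∧ ¬R) → (S → Q))

¬R = ¬T = F
P ∧ ¬R = T ∧ F = F
S → Q = F → F = T
(P ∧ ¬R) → (S → Q) = F → T = T
¬((P ∧ ¬R) → (S → Q)) = ¬T = F

The statement is false.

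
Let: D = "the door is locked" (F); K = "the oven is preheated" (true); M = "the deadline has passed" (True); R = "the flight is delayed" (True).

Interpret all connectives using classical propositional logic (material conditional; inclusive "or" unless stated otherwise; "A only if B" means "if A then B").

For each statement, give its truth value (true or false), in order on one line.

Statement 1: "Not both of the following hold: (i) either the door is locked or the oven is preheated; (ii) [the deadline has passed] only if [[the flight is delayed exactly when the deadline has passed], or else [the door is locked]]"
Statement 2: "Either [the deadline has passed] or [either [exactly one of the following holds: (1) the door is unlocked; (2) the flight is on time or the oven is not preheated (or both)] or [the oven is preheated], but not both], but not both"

Statement 1 False; Statement 2 True

Statement 1: Formalization: (D | K) nand (M -> ((R <-> M) | D))

D | K = F | T = T
R <-> M = T <-> T = T
(R <-> M) | D = T | F = T
M -> ((R <-> M) | D) = T -> T = T
(D | K) nand (M -> ((R <-> M) | D)) = T nand T = F
So Statement 1 is false.

Statement 2: Formalization: M xor ((~D xor (~R | ~K)) xor K)

~D = ~F = T
~R = ~T = F
~K = ~T = F
~R | ~K = F | F = F
~D xor (~R | ~K) = T xor F = T
(~D xor (~R | ~K)) xor K = T xor T = F
M xor ((~D xor (~R | ~K)) xor K) = T xor F = T
Thus Statement 2 is true.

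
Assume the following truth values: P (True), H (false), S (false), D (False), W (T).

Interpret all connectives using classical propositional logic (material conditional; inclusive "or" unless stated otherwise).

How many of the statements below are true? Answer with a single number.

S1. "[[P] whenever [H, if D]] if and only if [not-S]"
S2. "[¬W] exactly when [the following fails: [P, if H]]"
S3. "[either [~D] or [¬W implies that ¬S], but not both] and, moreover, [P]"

S1: Parsed as ((D -> H) -> P) <-> ~S

D -> H = F -> F = T
(D -> H) -> P = T -> T = T
~S = ~F = T
((D -> H) -> P) <-> ~S = T <-> T = T
So S1 is true.

S2: Formalization: ~W <-> ~(H -> P)

~W = ~T = F
H -> P = F -> T = T
~(H -> P) = ~T = F
~W <-> ~(H -> P) = F <-> F = T
Thus S2 is true.

S3: In symbols: (~D xor (~W -> ~S)) & P

~D = ~F = T
~W = ~T = F
~S = ~F = T
~W -> ~S = F -> T = T
~D xor (~W -> ~S) = T xor T = F
(~D xor (~W -> ~S)) & P = F & T = F
Hence S3 is false.

True statements: 2 (S1, S2).

2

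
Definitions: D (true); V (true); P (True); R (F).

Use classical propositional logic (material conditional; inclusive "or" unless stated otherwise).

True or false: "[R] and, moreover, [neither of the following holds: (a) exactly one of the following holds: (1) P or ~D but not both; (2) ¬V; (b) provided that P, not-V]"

Formalization: R and (((P xor not D) xor not V) nor (P -> not V))

not D = not True = False
P xor not D = True xor False = True
not V = not True = False
(P xor not D) xor not V = True xor False = True
not V = not True = False
P -> not V = True -> False = False
((P xor not D) xor not V) nor (P -> not V) = True nor False = False
R and (((P xor not D) xor not V) nor (P -> not V)) = False and False = False

False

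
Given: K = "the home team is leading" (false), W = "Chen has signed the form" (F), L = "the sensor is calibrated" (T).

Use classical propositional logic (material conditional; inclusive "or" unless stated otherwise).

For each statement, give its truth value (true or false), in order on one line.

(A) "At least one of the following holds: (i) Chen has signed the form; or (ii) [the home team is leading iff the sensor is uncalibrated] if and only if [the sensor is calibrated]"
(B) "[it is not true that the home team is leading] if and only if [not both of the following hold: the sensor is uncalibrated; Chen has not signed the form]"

(A) True / (B) True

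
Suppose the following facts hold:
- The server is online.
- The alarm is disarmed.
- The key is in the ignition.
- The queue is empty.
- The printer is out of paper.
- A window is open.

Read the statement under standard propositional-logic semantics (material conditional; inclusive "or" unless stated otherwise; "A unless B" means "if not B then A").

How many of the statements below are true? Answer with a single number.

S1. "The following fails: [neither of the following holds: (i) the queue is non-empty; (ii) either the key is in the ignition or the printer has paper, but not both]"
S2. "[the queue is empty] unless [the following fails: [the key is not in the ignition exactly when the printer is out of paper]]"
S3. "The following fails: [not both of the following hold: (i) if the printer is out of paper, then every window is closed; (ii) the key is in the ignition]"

2

Let N = "the queue is empty" (True), D = "the key is in the ignition" (True), P = "the printer has paper" (False), H = "a window is open" (True).

S1: Formalization: not (not N nor (D xor P))

not N = not True = False
D xor P = True xor False = True
not N nor (D xor P) = False nor True = False
not (not N nor (D xor P)) = not False = True
Hence S1 is true.

S2: Formalization: N or not (not D iff not P)

not D = not True = False
not P = not False = True
not D iff not P = False iff True = False
not (not D iff not P) = not False = True
N or not (not D iff not P) = True or True = True
Hence S2 is true.

S3: Formalization: not ((not P -> not H) nand D)

not P = not False = True
not H = not True = False
not P -> not H = True -> False = False
(not P -> not H) nand D = False nand True = True
not ((not P -> not H) nand D) = not True = False
Thus S3 is false.

Count: 2.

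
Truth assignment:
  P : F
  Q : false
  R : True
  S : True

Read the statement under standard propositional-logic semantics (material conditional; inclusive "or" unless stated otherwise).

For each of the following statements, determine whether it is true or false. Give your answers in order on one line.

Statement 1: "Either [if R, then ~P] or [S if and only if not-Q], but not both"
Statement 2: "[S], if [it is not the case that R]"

Statement 1: Parsed as (R -> ~P) xor (S <-> ~Q)

~P = ~F = T
R -> ~P = T -> T = T
~Q = ~F = T
S <-> ~Q = T <-> T = T
(R -> ~P) xor (S <-> ~Q) = T xor T = F
Hence Statement 1 is false.

Statement 2: This is ~R -> S.

~R = ~T = F
~R -> S = F -> T = T
So Statement 2 is true.

Statement 1 F / Statement 2 T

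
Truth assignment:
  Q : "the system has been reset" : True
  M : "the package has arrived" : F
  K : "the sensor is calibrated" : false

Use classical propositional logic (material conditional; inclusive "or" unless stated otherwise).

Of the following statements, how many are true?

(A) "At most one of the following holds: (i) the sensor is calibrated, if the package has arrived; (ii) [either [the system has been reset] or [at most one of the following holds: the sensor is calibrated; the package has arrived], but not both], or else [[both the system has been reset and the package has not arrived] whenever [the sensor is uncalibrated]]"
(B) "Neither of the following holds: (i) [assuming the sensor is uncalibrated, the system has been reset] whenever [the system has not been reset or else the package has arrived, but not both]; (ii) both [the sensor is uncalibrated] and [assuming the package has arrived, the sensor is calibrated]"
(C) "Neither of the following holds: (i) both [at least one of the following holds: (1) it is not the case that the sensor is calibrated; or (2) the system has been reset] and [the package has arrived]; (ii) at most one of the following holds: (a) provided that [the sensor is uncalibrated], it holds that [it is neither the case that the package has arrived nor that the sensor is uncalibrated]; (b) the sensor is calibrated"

0

(A): In symbols: (M -> K) nand ((Q xor (K nand M)) | (~K -> (Q & ~M)))

M -> K = F -> F = T
K nand M = F nand F = T
Q xor (K nand M) = T xor T = F
~K = ~F = T
~M = ~F = T
Q & ~M = T & T = T
~K -> (Q & ~M) = T -> T = T
(Q xor (K nand M)) | (~K -> (Q & ~M)) = F | T = T
(M -> K) nand ((Q xor (K nand M)) | (~K -> (Q & ~M))) = T nand T = F
Thus (A) is false.

(B): Parsed as ((~Q xor M) -> (~K -> Q)) nor (~K & (M -> K))

~Q = ~T = F
~Q xor M = F xor F = F
~K = ~F = T
~K -> Q = T -> T = T
(~Q xor M) -> (~K -> Q) = F -> T = T
~K = ~F = T
M -> K = F -> F = T
~K & (M -> K) = T & T = T
((~Q xor M) -> (~K -> Q)) nor (~K & (M -> K)) = T nor T = F
So (B) is false.

(C): In symbols: ((~K | Q) & M) nor ((~K -> (M nor ~K)) nand K)

~K = ~F = T
~K | Q = T | T = T
(~K | Q) & M = T & F = F
~K = ~F = T
~K = ~F = T
M nor ~K = F nor T = F
~K -> (M nor ~K) = T -> F = F
(~K -> (M nor ~K)) nand K = F nand F = T
((~K | Q) & M) nor ((~K -> (M nor ~K)) nand K) = F nor T = F
Thus (C) is false.

0 of the 3 statements are true (none).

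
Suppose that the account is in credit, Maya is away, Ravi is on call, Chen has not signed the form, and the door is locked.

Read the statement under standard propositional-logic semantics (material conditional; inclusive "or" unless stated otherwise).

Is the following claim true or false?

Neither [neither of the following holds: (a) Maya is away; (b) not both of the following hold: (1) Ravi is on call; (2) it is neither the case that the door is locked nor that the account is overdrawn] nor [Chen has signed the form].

Let W = "Maya is at home" (False), G = "Ravi is on call" (True), N = "the door is locked" (True), U = "the account is overdrawn" (False), D = "Chen has signed the form" (False).
Parsed as (not W nor (G nand (N nor U))) nor D

not W = not False = True
N nor U = True nor False = False
G nand (N nor U) = True nand False = True
not W nor (G nand (N nor U)) = True nor True = False
(not W nor (G nand (N nor U))) nor D = False nor False = True

True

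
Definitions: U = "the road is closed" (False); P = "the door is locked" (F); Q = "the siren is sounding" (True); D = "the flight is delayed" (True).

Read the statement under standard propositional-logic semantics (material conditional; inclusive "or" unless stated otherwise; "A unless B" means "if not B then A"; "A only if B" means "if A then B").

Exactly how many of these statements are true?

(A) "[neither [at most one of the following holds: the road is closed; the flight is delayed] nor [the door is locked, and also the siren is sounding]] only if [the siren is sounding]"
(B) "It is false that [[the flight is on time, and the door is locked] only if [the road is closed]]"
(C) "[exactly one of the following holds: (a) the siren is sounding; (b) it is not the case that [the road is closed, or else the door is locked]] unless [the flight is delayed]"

(A): This is ((U nand D) nor (P & Q)) -> Q.

U nand D = F nand T = T
P & Q = F & T = F
(U nand D) nor (P & Q) = T nor F = F
((U nand D) nor (P & Q)) -> Q = F -> T = T
So (A) is true.

(B): Formalization: ~((~D & P) -> U)

~D = ~T = F
~D & P = F & F = F
(~D & P) -> U = F -> F = T
~((~D & P) -> U) = ~T = F
Thus (B) is false.

(C): Parsed as (Q xor ~(U | P)) | D

U | P = F | F = F
~(U | P) = ~F = T
Q xor ~(U | P) = T xor T = F
(Q xor ~(U | P)) | D = F | T = T
Thus (C) is true.

2 of the 3 statements are true ((A), (C)).

2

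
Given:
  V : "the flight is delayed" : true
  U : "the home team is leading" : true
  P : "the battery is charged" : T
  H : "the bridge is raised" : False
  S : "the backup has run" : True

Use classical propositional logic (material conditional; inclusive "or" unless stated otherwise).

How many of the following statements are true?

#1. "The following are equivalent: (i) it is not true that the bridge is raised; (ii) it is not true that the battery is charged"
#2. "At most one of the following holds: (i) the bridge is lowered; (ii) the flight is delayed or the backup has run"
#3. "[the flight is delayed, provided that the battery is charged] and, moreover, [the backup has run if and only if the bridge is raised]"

#1: This is ¬H ↔ ¬P.

¬H = ¬F = T
¬P = ¬T = F
¬H ↔ ¬P = T ↔ F = F
Thus #1 is false.

#2: Formalization: ¬H ↑ (V ∨ S)

¬H = ¬F = T
V ∨ S = T ∨ T = T
¬H ↑ (V ∨ S) = T ↑ T = F
Thus #2 is false.

#3: Formalization: (P → V) ∧ (S ↔ H)

P → V = T → T = T
S ↔ H = T ↔ F = F
(P → V) ∧ (S ↔ H) = T ∧ F = F
Thus #3 is false.

Count: 0.

0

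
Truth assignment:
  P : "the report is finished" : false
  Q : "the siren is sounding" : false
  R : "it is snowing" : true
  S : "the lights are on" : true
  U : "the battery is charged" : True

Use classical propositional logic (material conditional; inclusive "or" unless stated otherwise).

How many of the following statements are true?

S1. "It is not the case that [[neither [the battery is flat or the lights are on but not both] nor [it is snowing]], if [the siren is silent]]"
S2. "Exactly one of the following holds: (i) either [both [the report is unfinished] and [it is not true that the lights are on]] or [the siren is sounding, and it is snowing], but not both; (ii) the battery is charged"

S1: Parsed as ~(~Q -> ((~U xor S) nor R))

~Q = ~F = T
~U = ~T = F
~U xor S = F xor T = T
(~U xor S) nor R = T nor T = F
~Q -> ((~U xor S) nor R) = T -> F = F
~(~Q -> ((~U xor S) nor R)) = ~F = T
Thus S1 is true.

S2: In symbols: ((~P & ~S) xor (Q & R)) xor U

~P = ~F = T
~S = ~T = F
~P & ~S = T & F = F
Q & R = F & T = F
(~P & ~S) xor (Q & R) = F xor F = F
((~P & ~S) xor (Q & R)) xor U = F xor T = T
So S2 is true.

Count: 2.

2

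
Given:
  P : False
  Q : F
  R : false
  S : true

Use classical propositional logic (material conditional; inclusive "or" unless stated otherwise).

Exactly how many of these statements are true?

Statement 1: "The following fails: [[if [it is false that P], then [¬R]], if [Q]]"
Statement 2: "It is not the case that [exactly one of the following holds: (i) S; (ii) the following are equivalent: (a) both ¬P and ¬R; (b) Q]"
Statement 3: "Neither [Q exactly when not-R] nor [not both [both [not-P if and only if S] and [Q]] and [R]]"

0

Statement 1: Parsed as not (Q -> (not P -> not R))

not P = not False = True
not R = not False = True
not P -> not R = True -> True = True
Q -> (not P -> not R) = False -> True = True
not (Q -> (not P -> not R)) = not True = False
So Statement 1 is false.

Statement 2: Formalization: not (S xor ((not P and not R) iff Q))

not P = not False = True
not R = not False = True
not P and not R = True and True = True
(not P and not R) iff Q = True iff False = False
S xor ((not P and not R) iff Q) = True xor False = True
not (S xor ((not P and not R) iff Q)) = not True = False
So Statement 2 is false.

Statement 3: Formalization: (Q iff not R) nor (((not P iff S) and Q) nand R)

not R = not False = True
Q iff not R = False iff True = False
not P = not False = True
not P iff S = True iff True = True
(not P iff S) and Q = True and False = False
((not P iff S) and Q) nand R = False nand False = True
(Q iff not R) nor (((not P iff S) and Q) nand R) = False nor True = False
Thus Statement 3 is false.

Count: 0.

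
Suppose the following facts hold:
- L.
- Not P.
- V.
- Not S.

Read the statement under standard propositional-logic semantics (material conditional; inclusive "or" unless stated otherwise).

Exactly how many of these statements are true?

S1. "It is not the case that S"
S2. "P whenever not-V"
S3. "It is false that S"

S1: Parsed as not S

not S = not False = True
So S1 is true.

S2: Formalization: not V -> P

not V = not True = False
not V -> P = False -> False = True
So S2 is true.

S3: In symbols: not S

not S = not False = True
So S3 is true.

True statements: 3 (S1, S2, S3).

3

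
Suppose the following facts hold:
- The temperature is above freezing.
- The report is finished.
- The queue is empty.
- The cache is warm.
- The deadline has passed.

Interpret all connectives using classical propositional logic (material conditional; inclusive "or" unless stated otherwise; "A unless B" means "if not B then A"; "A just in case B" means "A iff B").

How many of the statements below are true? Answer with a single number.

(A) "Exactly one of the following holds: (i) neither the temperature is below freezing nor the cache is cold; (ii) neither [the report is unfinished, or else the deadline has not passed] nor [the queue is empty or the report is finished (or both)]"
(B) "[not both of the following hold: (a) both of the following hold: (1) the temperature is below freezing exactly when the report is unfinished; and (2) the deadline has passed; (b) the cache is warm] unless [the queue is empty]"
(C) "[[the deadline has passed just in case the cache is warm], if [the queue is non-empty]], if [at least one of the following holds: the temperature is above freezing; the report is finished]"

3

Let P = "the temperature is below freezing" (False), S = "the cache is warm" (True), Q = "the report is finished" (True), U = "the deadline has passed" (True), R = "the queue is empty" (True).

(A): Parsed as (P nor not S) xor ((not Q or not U) nor (R or Q))

not S = not True = False
P nor not S = False nor False = True
not Q = not True = False
not U = not True = False
not Q or not U = False or False = False
R or Q = True or True = True
(not Q or not U) nor (R or Q) = False nor True = False
(P nor not S) xor ((not Q or not U) nor (R or Q)) = True xor False = True
Hence (A) is true.

(B): Formalization: (((P iff not Q) and U) nand S) or R

not Q = not True = False
P iff not Q = False iff False = True
(P iff not Q) and U = True and True = True
((P iff not Q) and U) nand S = True nand True = False
(((P iff not Q) and U) nand S) or R = False or True = True
Thus (B) is true.

(C): In symbols: (not P or Q) -> (not R -> (U iff S))

not P = not False = True
not P or Q = True or True = True
not R = not True = False
U iff S = True iff True = True
not R -> (U iff S) = False -> True = True
(not P or Q) -> (not R -> (U iff S)) = True -> True = True
Hence (C) is true.

Count: 3.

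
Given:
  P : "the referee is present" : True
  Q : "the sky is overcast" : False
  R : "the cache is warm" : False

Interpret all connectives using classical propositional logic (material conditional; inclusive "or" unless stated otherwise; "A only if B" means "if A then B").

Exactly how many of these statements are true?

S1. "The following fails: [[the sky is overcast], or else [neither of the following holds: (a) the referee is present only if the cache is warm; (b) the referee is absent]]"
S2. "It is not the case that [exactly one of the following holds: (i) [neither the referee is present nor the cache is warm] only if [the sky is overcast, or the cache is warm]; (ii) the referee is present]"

S1: In symbols: ~(Q | ((P -> R) nor ~P))

P -> R = T -> F = F
~P = ~T = F
(P -> R) nor ~P = F nor F = T
Q | ((P -> R) nor ~P) = F | T = T
~(Q | ((P -> R) nor ~P)) = ~T = F
So S1 is false.

S2: This is ~(((P nor R) -> (Q | R)) xor P).

P nor R = T nor F = F
Q | R = F | F = F
(P nor R) -> (Q | R) = F -> F = T
((P nor R) -> (Q | R)) xor P = T xor T = F
~(((P nor R) -> (Q | R)) xor P) = ~F = T
Thus S2 is true.

Count: 1.

1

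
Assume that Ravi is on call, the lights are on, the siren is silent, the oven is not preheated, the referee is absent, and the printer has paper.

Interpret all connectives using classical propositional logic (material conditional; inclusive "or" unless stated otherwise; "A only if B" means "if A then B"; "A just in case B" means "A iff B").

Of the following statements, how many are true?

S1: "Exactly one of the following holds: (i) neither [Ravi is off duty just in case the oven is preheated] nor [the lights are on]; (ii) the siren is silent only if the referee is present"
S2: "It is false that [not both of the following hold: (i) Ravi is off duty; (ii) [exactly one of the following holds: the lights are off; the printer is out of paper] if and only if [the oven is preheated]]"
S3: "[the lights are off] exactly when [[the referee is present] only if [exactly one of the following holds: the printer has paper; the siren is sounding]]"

Let P = "Ravi is on call" (T), S = "the oven is preheated" (F), Q = "the lights are on" (T), R = "the siren is sounding" (F), U = "the referee is present" (F), V = "the printer has paper" (T).

S1: Parsed as ((¬P ↔ S) ↓ Q) ⊕ (¬R → U)

¬P = ¬T = F
¬P ↔ S = F ↔ F = T
(¬P ↔ S) ↓ Q = T ↓ T = F
¬R = ¬F = T
¬R → U = T → F = F
((¬P ↔ S) ↓ Q) ⊕ (¬R → U) = F ⊕ F = F
So S1 is false.

S2: Formalization: ¬(¬P ↑ ((¬Q ⊕ ¬V) ↔ S))

¬P = ¬T = F
¬Q = ¬T = F
¬V = ¬T = F
¬Q ⊕ ¬V = F ⊕ F = F
(¬Q ⊕ ¬V) ↔ S = F ↔ F = T
¬P ↑ ((¬Q ⊕ ¬V) ↔ S) = F ↑ T = T
¬(¬P ↑ ((¬Q ⊕ ¬V) ↔ S)) = ¬T = F
Thus S2 is false.

S3: In symbols: ¬Q ↔ (U → (V ⊕ R))

¬Q = ¬T = F
V ⊕ R = T ⊕ F = T
U → (V ⊕ R) = F → T = T
¬Q ↔ (U → (V ⊕ R)) = F ↔ T = F
So S3 is false.

Count: 0.

0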